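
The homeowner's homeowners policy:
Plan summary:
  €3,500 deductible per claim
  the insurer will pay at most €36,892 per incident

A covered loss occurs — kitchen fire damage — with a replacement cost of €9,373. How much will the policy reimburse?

€5,873

After the deductible, €9,373 − €3,500 = €5,873 remains.
That's under the €36,892 cap, so the insurer reimburses the full €5,873.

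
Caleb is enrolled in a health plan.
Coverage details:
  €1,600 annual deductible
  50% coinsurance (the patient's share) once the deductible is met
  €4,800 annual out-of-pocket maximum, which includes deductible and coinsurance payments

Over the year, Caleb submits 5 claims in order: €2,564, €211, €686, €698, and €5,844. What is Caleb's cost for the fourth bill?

€349

Bill 1, €2,564: €1,600 finishes the deductible; €964 goes to coinsurance; coinsurance €964 × 50% = €482. Patient owes €2,082 (running OOP €2,082).
Bill 2, €211: 50% coinsurance on €211 = €105.50. Patient owes €105.50 (running OOP €2,187.50).
Bill 3, €686: 50% coinsurance on €686 = €343. Patient owes €343 (running OOP €2,530.50).
Bill 4, €698: 50% coinsurance on €698 = €349. Cost to patient: €349. OOP to date €2,879.50.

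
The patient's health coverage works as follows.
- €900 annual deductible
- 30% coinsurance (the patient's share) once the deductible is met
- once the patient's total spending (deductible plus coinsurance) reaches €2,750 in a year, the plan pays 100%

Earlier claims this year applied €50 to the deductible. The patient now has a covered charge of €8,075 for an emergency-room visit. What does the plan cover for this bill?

€5,375

Remaining deductible: €900 − €50 = €850.
That leaves €8,075 − €850 = €7,225 for coinsurance.
30% of €7,225 = €2,167.50 falls to the patient.
So the patient owes €850 + €2,167.50 = €3,017.50 before any cap.
Year-to-date out-of-pocket would reach €50 + €3,017.50 = €3,067.50, above the €2,750 maximum, so the patient pays only €2,750 − €50 = €2,700.
The plan picks up €8,075 − €2,700 = €5,375.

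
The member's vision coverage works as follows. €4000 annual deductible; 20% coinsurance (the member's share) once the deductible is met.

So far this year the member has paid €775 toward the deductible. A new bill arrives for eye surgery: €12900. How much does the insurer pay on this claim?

€775 of the €4000 deductible is already met, leaving €3225.
That leaves €12900 − €3225 = €9675 for coinsurance.
Coinsurance: €9675 × 20% = €1935.
So the member owes €3225 + €1935 = €5160.
The insurer covers the remainder: €12900 − €5160 = €7740.

€7740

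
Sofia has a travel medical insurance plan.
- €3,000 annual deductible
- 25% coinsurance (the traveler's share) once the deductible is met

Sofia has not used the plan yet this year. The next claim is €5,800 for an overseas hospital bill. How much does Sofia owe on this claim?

The full €3,000 deductible is still open; €3,000 of this bill applies to it.
After the €3,000 deductible portion, €5,800 − €3,000 = €2,800 is subject to coinsurance.
25% of €2,800 = €700 falls to the traveler.
That puts the traveler's cost at €3,000 + €700 = €3,700.

€3,700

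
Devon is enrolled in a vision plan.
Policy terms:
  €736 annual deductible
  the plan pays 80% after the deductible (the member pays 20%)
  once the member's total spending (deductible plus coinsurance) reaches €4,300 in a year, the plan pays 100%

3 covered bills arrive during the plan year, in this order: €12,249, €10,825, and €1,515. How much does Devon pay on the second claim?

€1,261.40

Bill 1, €12,249: deductible takes €736, €11,513 remains; coinsurance €11,513 × 20% = €2,302.60. Cost to member: €3,038.60. OOP to date €3,038.60.
Bill 2, €10,825: 20% coinsurance on €10,825 = €2,165. OOP would hit €5,203.60 > €4,300, so the cap limits the member to €4,300 − €3,038.60 = €1,261.40.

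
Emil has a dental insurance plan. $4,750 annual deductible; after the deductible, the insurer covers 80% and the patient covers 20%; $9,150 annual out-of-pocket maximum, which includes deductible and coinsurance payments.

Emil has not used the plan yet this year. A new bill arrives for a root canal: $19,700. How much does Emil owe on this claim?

Deductible not yet touched, so the first $4,750 of the bill goes to the deductible.
After the $4,750 deductible portion, $19,700 − $4,750 = $14,950 is subject to coinsurance.
Coinsurance: $14,950 × 20% = $2,990.
That puts the patient's cost at $4,750 + $2,990 = $7,740 before any cap.
Year-to-date out-of-pocket becomes $0 + $7,740 = $7,740, still under the $9,150 maximum, so no cap applies.

$7,740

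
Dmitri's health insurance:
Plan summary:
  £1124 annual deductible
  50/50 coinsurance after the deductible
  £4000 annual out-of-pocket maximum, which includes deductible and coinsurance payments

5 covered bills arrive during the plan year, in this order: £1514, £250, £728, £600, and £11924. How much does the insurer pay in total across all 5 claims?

#1 (£1514): deductible takes £1124, £390 remains; coinsurance £390 × 50% = £195. Cost to patient: £1319. OOP to date £1319. Insurer: £1514 − £1319 = £195.
#2 (£250): deductible met; 50% of £250 = £125. Patient pays £125; OOP now £1444. Insurer: £250 − £125 = £125.
#3 (£728): 50% coinsurance on £728 = £364. Cost to patient: £364. OOP to date £1808. Plan pays £728 − £364 = £364.
#4 (£600): 50% coinsurance on £600 = £300. Patient pays £300; OOP now £2108. Plan pays £600 − £300 = £300.
#5 (£11924): deductible met; 50% of £11924 = £5962. Adding that to £2108 gives £8070, past the £4000 cap; patient pays only £4000 − £2108 = £1892. Insurer: £11924 − £1892 = £10032.
Insurer total = bills − patient's total = £15016 − £4000 = £11016.

£11016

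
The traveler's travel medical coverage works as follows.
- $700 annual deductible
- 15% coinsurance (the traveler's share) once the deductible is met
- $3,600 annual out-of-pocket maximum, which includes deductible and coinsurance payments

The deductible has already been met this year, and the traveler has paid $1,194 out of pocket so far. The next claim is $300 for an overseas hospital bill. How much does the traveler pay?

$45

With the deductible met, the entire $300 is subject to coinsurance.
Coinsurance: $300 × 15% = $45.
Year-to-date out-of-pocket becomes $1,194 + $45 = $1,239, still under the $3,600 maximum, so no cap applies.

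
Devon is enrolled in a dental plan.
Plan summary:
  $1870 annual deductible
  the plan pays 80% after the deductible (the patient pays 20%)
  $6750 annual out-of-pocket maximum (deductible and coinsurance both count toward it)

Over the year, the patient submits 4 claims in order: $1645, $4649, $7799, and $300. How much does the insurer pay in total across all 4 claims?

#1 ($1645): all of it applies to the deductible. Patient owes $1645 (running OOP $1645). Plan pays $1645 − $1645 = $0.
#2 ($4649): deductible takes $225, $4424 remains; 20% of $4424 = $884.80. Patient owes $1109.80 (running OOP $2754.80). Insurer: $4649 − $1109.80 = $3539.20.
#3 ($7799): 20% coinsurance on $7799 = $1559.80. Patient pays $1559.80; OOP now $4314.60. Plan pays $7799 − $1559.80 = $6239.20.
#4 ($300): deductible met; 20% of $300 = $60. Patient owes $60 (running OOP $4374.60). Plan pays $300 − $60 = $240.
Insurer total: $0 + $3539.20 + $6239.20 + $240 = $10018.40.

$10018.40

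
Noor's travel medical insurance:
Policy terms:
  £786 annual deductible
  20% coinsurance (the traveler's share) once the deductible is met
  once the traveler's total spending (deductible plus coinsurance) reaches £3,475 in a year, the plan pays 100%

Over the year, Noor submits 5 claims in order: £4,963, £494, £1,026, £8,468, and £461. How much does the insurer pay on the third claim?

Bill 1, £4,963: deductible takes £786, £4,177 remains; 20% of £4,177 = £835.40. Cost to traveler: £1,621.40. OOP to date £1,621.40. Insurer: £4,963 − £1,621.40 = £3,341.60.
Bill 2, £494: deductible met; 20% of £494 = £98.80. Traveler pays £98.80; OOP now £1,720.20. Insurer: £494 − £98.80 = £395.20.
Bill 3, £1,026: deductible met; 20% of £1,026 = £205.20. Traveler owes £205.20 (running OOP £1,925.40). Insurer: £1,026 − £205.20 = £820.80.

£820.80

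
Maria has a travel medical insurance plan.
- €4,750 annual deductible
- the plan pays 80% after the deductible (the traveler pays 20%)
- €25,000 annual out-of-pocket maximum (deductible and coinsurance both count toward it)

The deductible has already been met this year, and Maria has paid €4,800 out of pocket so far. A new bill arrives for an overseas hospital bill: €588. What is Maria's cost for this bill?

With the deductible met, the entire €588 is subject to coinsurance.
Traveler's 20% share of €588 is €117.60.
Cumulative spending €4,800 + €117.60 = €4,917.60 stays under the €25,000 maximum.

€117.60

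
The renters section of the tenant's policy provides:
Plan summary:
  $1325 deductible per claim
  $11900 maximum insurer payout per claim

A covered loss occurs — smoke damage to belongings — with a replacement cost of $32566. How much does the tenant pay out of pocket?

Less the $1325 deductible: $32566 − $1325 = $31241.
Since $31241 > $11900, the payout is capped at $11900.
The tenant bears the rest of the original loss: $32566 − $11900 = $20666.

$20666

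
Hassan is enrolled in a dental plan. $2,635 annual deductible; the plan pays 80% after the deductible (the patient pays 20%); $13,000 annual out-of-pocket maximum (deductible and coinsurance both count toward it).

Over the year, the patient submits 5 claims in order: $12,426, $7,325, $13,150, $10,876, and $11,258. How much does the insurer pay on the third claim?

$10,520

Claim 1 — $12,426: $2,635 to deductible, leaving $9,791; 20% of $9,791 = $1,958.20. Cost to patient: $4,593.20. OOP to date $4,593.20. Insurer: $12,426 − $4,593.20 = $7,832.80.
Claim 2 — $7,325: deductible already satisfied, so patient's share is 20% × $7,325 = $1,465. Patient owes $1,465 (running OOP $6,058.20). Plan pays $7,325 − $1,465 = $5,860.
Claim 3 — $13,150: deductible already satisfied, so patient's share is 20% × $13,150 = $2,630. Patient pays $2,630; OOP now $8,688.20. Plan pays $13,150 − $2,630 = $10,520.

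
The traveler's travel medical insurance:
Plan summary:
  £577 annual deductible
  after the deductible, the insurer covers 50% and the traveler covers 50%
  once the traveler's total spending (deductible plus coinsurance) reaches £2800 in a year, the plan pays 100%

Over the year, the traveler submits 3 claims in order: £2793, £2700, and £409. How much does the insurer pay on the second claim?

#1 (£2793): £577 finishes the deductible; £2216 goes to coinsurance; traveler's 50% is £1108. Traveler pays £1685; OOP now £1685. Insurer: £2793 − £1685 = £1108.
#2 (£2700): deductible already satisfied, so traveler's share is 50% × £2700 = £1350. That would push OOP to £3035, over the £2800 cap, so traveler pays £2800 − £1685 = £1115. Plan pays £2700 − £1115 = £1585.

£1585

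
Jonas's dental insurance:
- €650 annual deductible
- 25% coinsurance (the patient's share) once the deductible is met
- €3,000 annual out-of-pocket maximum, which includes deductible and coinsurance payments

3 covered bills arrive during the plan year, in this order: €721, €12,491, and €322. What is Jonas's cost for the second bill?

€2,332.25

Claim 1 (€721): €650 to deductible, leaving €71; patient's 25% is €17.75. Patient pays €667.75; OOP now €667.75.
Claim 2 (€12,491): deductible already satisfied, so patient's share is 25% × €12,491 = €3,122.75. OOP would hit €3,790.50 > €3,000, so the cap limits the patient to €3,000 − €667.75 = €2,332.25.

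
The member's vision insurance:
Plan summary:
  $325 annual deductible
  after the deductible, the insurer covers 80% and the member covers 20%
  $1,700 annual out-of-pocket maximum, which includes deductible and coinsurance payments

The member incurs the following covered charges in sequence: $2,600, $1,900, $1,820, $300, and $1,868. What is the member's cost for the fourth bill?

Claim 1 ($2,600): deductible takes $325, $2,275 remains; coinsurance $2,275 × 20% = $455. Member pays $780; OOP now $780.
Claim 2 ($1,900): deductible met; 20% of $1,900 = $380. Cost to member: $380. OOP to date $1,160.
Claim 3 ($1,820): deductible already satisfied, so member's share is 20% × $1,820 = $364. Cost to member: $364. OOP to date $1,524.
Claim 4 ($300): deductible met; 20% of $300 = $60. Member pays $60; OOP now $1,584.

$60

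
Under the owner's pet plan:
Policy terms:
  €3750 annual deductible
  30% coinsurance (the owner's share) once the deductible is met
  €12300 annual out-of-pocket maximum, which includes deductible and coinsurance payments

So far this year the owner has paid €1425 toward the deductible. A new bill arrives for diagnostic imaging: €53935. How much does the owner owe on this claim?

€10875

Remaining deductible: €3750 − €1425 = €2325.
The remaining €51610 (= €53935 − €2325) moves to coinsurance.
Coinsurance: €51610 × 30% = €15483.
That puts the owner's cost at €2325 + €15483 = €17808 before any cap.
That would bring total out-of-pocket to €19233, past the €12300 cap. The owner is capped at €12300 − €1425 = €10875 on this claim.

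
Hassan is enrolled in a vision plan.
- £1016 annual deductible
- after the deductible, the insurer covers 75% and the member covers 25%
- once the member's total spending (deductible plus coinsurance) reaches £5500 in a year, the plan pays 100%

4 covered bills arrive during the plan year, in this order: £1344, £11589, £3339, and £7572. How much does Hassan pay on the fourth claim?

£670

Claim 1 — £1344: £1016 to deductible, leaving £328; 25% of £328 = £82. Cost to member: £1098. OOP to date £1098.
Claim 2 — £11589: 25% coinsurance on £11589 = £2897.25. Member pays £2897.25; OOP now £3995.25.
Claim 3 — £3339: deductible met; 25% of £3339 = £834.75. Member owes £834.75 (running OOP £4830).
Claim 4 — £7572: deductible already satisfied, so member's share is 25% × £7572 = £1893. Adding that to £4830 gives £6723, past the £5500 cap; member pays only £5500 − £4830 = £670.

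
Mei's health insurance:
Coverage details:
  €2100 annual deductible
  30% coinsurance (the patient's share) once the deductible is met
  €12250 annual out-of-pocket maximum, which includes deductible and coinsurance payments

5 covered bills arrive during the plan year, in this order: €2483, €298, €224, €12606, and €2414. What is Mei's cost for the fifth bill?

Bill 1, €2483: €2100 to deductible, leaving €383; 30% of €383 = €114.90. Patient owes €2214.90 (running OOP €2214.90).
Bill 2, €298: deductible met; 30% of €298 = €89.40. Patient owes €89.40 (running OOP €2304.30).
Bill 3, €224: 30% coinsurance on €224 = €67.20. Patient pays €67.20; OOP now €2371.50.
Bill 4, €12606: deductible met; 30% of €12606 = €3781.80. Patient owes €3781.80 (running OOP €6153.30).
Bill 5, €2414: 30% coinsurance on €2414 = €724.20. Patient owes €724.20 (running OOP €6877.50).

€724.20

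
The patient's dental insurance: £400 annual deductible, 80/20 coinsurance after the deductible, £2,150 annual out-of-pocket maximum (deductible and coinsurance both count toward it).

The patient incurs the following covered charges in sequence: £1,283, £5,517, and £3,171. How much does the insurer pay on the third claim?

Bill 1, £1,283: deductible takes £400, £883 remains; 20% of £883 = £176.60. Patient owes £576.60 (running OOP £576.60). Insurer: £1,283 − £576.60 = £706.40.
Bill 2, £5,517: deductible already satisfied, so patient's share is 20% × £5,517 = £1,103.40. Cost to patient: £1,103.40. OOP to date £1,680. Plan pays £5,517 − £1,103.40 = £4,413.60.
Bill 3, £3,171: deductible met; 20% of £3,171 = £634.20. OOP would hit £2,314.20 > £2,150, so the cap limits the patient to £2,150 − £1,680 = £470. Plan pays £3,171 − £470 = £2,701.

£2,701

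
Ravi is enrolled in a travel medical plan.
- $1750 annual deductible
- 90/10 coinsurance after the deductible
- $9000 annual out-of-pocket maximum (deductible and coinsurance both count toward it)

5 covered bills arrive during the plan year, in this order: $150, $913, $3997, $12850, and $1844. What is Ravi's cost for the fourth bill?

Claim 1 — $150: entire amount goes to the deductible. Cost to traveler: $150. OOP to date $150.
Claim 2 — $913: all of it applies to the deductible. Cost to traveler: $913. OOP to date $1063.
Claim 3 — $3997: $687 to deductible, leaving $3310; coinsurance $3310 × 10% = $331. Traveler owes $1018 (running OOP $2081).
Claim 4 — $12850: 10% coinsurance on $12850 = $1285. Traveler pays $1285; OOP now $3366.

$1285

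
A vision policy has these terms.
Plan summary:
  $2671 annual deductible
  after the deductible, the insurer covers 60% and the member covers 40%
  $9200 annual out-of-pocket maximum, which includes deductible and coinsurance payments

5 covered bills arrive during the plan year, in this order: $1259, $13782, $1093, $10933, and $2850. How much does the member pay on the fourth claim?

$1143.80

#1 ($1259): all of it applies to the deductible. Member pays $1259; OOP now $1259.
#2 ($13782): $1412 finishes the deductible; $12370 goes to coinsurance; 40% of $12370 = $4948. Cost to member: $6360. OOP to date $7619.
#3 ($1093): 40% coinsurance on $1093 = $437.20. Cost to member: $437.20. OOP to date $8056.20.
#4 ($10933): deductible already satisfied, so member's share is 40% × $10933 = $4373.20. OOP would hit $12429.40 > $9200, so the cap limits the member to $9200 − $8056.20 = $1143.80.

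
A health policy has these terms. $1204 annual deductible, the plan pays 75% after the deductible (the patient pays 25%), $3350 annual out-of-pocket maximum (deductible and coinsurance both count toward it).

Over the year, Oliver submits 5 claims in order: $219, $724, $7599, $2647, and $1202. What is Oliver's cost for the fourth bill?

#1 ($219): entire amount goes to the deductible. Cost to patient: $219. OOP to date $219.
#2 ($724): all of it applies to the deductible. Cost to patient: $724. OOP to date $943.
#3 ($7599): $261 finishes the deductible; $7338 goes to coinsurance; coinsurance $7338 × 25% = $1834.50. Patient owes $2095.50 (running OOP $3038.50).
#4 ($2647): 25% coinsurance on $2647 = $661.75. Adding that to $3038.50 gives $3700.25, past the $3350 cap; patient pays only $3350 − $3038.50 = $311.50.

$311.50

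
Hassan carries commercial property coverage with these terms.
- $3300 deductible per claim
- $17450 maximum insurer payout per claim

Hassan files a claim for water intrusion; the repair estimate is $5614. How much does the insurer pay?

$2314

Less the $3300 deductible: $5614 − $3300 = $2314.
That's under the $17450 cap, so the insurer reimburses the full $2314.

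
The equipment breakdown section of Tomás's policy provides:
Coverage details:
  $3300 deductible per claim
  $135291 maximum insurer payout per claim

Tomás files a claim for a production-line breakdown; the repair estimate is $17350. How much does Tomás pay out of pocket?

Less the $3300 deductible: $17350 − $3300 = $14050.
That's under the $135291 cap, so the insurer reimburses the full $14050.
Business owner's share is the uncovered remainder: $17350 − $14050 = $3300.

$3300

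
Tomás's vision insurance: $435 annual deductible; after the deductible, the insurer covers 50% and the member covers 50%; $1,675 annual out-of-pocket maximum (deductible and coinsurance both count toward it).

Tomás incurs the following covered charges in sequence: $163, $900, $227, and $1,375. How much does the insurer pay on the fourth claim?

$687.50

Claim 1 — $163: fully absorbed by the deductible. Cost to member: $163. OOP to date $163. Plan pays $163 − $163 = $0.
Claim 2 — $900: $272 to deductible, leaving $628; member's 50% is $314. Cost to member: $586. OOP to date $749. Plan pays $900 − $586 = $314.
Claim 3 — $227: deductible met; 50% of $227 = $113.50. Member pays $113.50; OOP now $862.50. Plan pays $227 − $113.50 = $113.50.
Claim 4 — $1,375: deductible met; 50% of $1,375 = $687.50. Member pays $687.50; OOP now $1,550. Plan pays $1,375 − $687.50 = $687.50.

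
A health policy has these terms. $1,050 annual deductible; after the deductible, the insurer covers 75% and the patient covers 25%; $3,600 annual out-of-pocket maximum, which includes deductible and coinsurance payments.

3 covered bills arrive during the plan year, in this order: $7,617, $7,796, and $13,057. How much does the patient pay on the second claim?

Bill 1, $7,617: $1,050 finishes the deductible; $6,567 goes to coinsurance; patient's 25% is $1,641.75. Cost to patient: $2,691.75. OOP to date $2,691.75.
Bill 2, $7,796: deductible met; 25% of $7,796 = $1,949. Adding that to $2,691.75 gives $4,640.75, past the $3,600 cap; patient pays only $3,600 − $2,691.75 = $908.25.

$908.25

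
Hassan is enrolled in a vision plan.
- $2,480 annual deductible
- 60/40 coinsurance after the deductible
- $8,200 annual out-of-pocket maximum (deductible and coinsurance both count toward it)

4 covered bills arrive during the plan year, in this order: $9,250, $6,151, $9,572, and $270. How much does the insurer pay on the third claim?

Claim 1 ($9,250): deductible takes $2,480, $6,770 remains; coinsurance $6,770 × 40% = $2,708. Member owes $5,188 (running OOP $5,188). Insurer: $9,250 − $5,188 = $4,062.
Claim 2 ($6,151): deductible already satisfied, so member's share is 40% × $6,151 = $2,460.40. Member pays $2,460.40; OOP now $7,648.40. Plan pays $6,151 − $2,460.40 = $3,690.60.
Claim 3 ($9,572): 40% coinsurance on $9,572 = $3,828.80. Adding that to $7,648.40 gives $11,477.20, past the $8,200 cap; member pays only $8,200 − $7,648.40 = $551.60. Plan pays $9,572 − $551.60 = $9,020.40.

$9,020.40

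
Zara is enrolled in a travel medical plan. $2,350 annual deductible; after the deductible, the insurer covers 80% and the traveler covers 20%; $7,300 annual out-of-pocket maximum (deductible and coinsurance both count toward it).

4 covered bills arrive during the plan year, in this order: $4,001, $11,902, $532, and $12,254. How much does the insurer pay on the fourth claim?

#1 ($4,001): $2,350 finishes the deductible; $1,651 goes to coinsurance; 20% of $1,651 = $330.20. Traveler owes $2,680.20 (running OOP $2,680.20). Insurer: $4,001 − $2,680.20 = $1,320.80.
#2 ($11,902): 20% coinsurance on $11,902 = $2,380.40. Traveler owes $2,380.40 (running OOP $5,060.60). Plan pays $11,902 − $2,380.40 = $9,521.60.
#3 ($532): 20% coinsurance on $532 = $106.40. Traveler owes $106.40 (running OOP $5,167). Plan pays $532 − $106.40 = $425.60.
#4 ($12,254): 20% coinsurance on $12,254 = $2,450.80. Adding that to $5,167 gives $7,617.80, past the $7,300 cap; traveler pays only $7,300 − $5,167 = $2,133. Insurer: $12,254 − $2,133 = $10,121.

$10,121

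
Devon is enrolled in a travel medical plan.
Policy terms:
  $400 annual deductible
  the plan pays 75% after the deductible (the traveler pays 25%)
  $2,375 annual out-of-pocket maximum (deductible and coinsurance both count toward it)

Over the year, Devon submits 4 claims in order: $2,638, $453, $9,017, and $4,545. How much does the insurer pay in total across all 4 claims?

#1 ($2,638): deductible takes $400, $2,238 remains; traveler's 25% is $559.50. Cost to traveler: $959.50. OOP to date $959.50. Plan pays $2,638 − $959.50 = $1,678.50.
#2 ($453): 25% coinsurance on $453 = $113.25. Traveler owes $113.25 (running OOP $1,072.75). Insurer: $453 − $113.25 = $339.75.
#3 ($9,017): deductible met; 25% of $9,017 = $2,254.25. That would push OOP to $3,327, over the $2,375 cap, so traveler pays $2,375 − $1,072.75 = $1,302.25. Plan pays $9,017 − $1,302.25 = $7,714.75.
#4 ($4,545): deductible already satisfied, so traveler's share is 25% × $4,545 = $1,136.25. Adding that to $2,375 gives $3,511.25, past the $2,375 cap; traveler pays only $2,375 − $2,375 = $0. Plan pays $4,545 − $0 = $4,545.
Insurer total: $1,678.50 + $339.75 + $7,714.75 + $4,545 = $14,278.

$14,278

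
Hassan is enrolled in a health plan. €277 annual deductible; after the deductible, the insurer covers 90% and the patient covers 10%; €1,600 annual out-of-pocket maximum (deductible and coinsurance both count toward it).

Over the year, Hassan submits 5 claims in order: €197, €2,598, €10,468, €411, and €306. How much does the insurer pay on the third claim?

Claim 1 (€197): fully absorbed by the deductible. Cost to patient: €197. OOP to date €197. Insurer: €197 − €197 = €0.
Claim 2 (€2,598): €80 finishes the deductible; €2,518 goes to coinsurance; coinsurance €2,518 × 10% = €251.80. Patient owes €331.80 (running OOP €528.80). Plan pays €2,598 − €331.80 = €2,266.20.
Claim 3 (€10,468): deductible already satisfied, so patient's share is 10% × €10,468 = €1,046.80. Cost to patient: €1,046.80. OOP to date €1,575.60. Insurer: €10,468 − €1,046.80 = €9,421.20.

€9,421.20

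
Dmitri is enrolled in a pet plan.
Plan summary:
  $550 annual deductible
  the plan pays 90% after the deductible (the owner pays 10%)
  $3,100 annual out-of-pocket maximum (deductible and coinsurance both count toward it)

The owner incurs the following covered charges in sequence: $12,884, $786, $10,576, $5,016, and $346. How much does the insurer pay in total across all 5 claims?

$26,508

Claim 1 ($12,884): $550 to deductible, leaving $12,334; coinsurance $12,334 × 10% = $1,233.40. Cost to owner: $1,783.40. OOP to date $1,783.40. Insurer: $12,884 − $1,783.40 = $11,100.60.
Claim 2 ($786): deductible already satisfied, so owner's share is 10% × $786 = $78.60. Owner pays $78.60; OOP now $1,862. Plan pays $786 − $78.60 = $707.40.
Claim 3 ($10,576): deductible already satisfied, so owner's share is 10% × $10,576 = $1,057.60. Owner pays $1,057.60; OOP now $2,919.60. Plan pays $10,576 − $1,057.60 = $9,518.40.
Claim 4 ($5,016): deductible met; 10% of $5,016 = $501.60. Adding that to $2,919.60 gives $3,421.20, past the $3,100 cap; owner pays only $3,100 − $2,919.60 = $180.40. Plan pays $5,016 − $180.40 = $4,835.60.
Claim 5 ($346): deductible already satisfied, so owner's share is 10% × $346 = $34.60. That would push OOP to $3,134.60, over the $3,100 cap, so owner pays $3,100 − $3,100 = $0. Plan pays $346 − $0 = $346.
Insurer total = bills − owner's total = $29,608 − $3,100 = $26,508.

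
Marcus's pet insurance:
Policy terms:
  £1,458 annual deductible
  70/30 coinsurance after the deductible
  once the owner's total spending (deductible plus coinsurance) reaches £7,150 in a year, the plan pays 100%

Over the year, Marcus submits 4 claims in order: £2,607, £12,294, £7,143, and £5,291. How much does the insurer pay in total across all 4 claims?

£20,185

#1 (£2,607): £1,458 to deductible, leaving £1,149; owner's 30% is £344.70. Owner pays £1,802.70; OOP now £1,802.70. Insurer: £2,607 − £1,802.70 = £804.30.
#2 (£12,294): deductible met; 30% of £12,294 = £3,688.20. Owner owes £3,688.20 (running OOP £5,490.90). Insurer: £12,294 − £3,688.20 = £8,605.80.
#3 (£7,143): deductible met; 30% of £7,143 = £2,142.90. OOP would hit £7,633.80 > £7,150, so the cap limits the owner to £7,150 − £5,490.90 = £1,659.10. Plan pays £7,143 − £1,659.10 = £5,483.90.
#4 (£5,291): 30% coinsurance on £5,291 = £1,587.30. OOP would hit £8,737.30 > £7,150, so the cap limits the owner to £7,150 − £7,150 = £0. Plan pays £5,291 − £0 = £5,291.
Insurer total = bills − owner's total = £27,335 − £7,150 = £20,185.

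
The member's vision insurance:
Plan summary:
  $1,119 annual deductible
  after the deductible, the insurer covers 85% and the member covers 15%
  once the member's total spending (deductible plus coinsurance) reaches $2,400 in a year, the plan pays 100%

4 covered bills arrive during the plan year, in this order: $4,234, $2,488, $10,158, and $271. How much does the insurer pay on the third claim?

Bill 1, $4,234: $1,119 to deductible, leaving $3,115; 15% of $3,115 = $467.25. Member pays $1,586.25; OOP now $1,586.25. Insurer: $4,234 − $1,586.25 = $2,647.75.
Bill 2, $2,488: deductible already satisfied, so member's share is 15% × $2,488 = $373.20. Member pays $373.20; OOP now $1,959.45. Insurer: $2,488 − $373.20 = $2,114.80.
Bill 3, $10,158: deductible already satisfied, so member's share is 15% × $10,158 = $1,523.70. That would push OOP to $3,483.15, over the $2,400 cap, so member pays $2,400 − $1,959.45 = $440.55. Plan pays $10,158 − $440.55 = $9,717.45.

$9,717.45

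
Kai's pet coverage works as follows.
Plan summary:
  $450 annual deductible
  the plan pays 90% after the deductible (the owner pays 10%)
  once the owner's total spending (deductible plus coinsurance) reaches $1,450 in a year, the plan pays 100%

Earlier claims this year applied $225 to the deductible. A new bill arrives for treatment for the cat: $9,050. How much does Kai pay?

Remaining deductible: $450 − $225 = $225.
After the $225 deductible portion, $9,050 − $225 = $8,825 is subject to coinsurance.
Owner's 10% share of $8,825 is $882.50.
So the owner owes $225 + $882.50 = $1,107.50 before any cap.
Cumulative spending $225 + $1,107.50 = $1,332.50 stays under the $1,450 maximum.

$1,107.50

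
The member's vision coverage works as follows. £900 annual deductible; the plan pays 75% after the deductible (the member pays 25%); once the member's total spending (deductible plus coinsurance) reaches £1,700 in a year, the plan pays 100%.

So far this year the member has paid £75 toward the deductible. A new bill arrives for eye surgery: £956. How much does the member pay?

£857.75

Deductible still to meet: £900 − £75 = £825.
The remaining £131 (= £956 − £825) moves to coinsurance.
25% of £131 = £32.75 falls to the member.
Member responsibility before any cap: £825 + £32.75 = £857.75.
Cumulative spending £75 + £857.75 = £932.75 stays under the £1,700 maximum.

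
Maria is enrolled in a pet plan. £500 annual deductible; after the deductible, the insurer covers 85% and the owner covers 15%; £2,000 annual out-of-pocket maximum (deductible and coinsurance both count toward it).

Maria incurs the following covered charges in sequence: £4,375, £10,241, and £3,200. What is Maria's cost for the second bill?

£918.75

Bill 1, £4,375: £500 finishes the deductible; £3,875 goes to coinsurance; coinsurance £3,875 × 15% = £581.25. Owner owes £1,081.25 (running OOP £1,081.25).
Bill 2, £10,241: deductible met; 15% of £10,241 = £1,536.15. That would push OOP to £2,617.40, over the £2,000 cap, so owner pays £2,000 − £1,081.25 = £918.75.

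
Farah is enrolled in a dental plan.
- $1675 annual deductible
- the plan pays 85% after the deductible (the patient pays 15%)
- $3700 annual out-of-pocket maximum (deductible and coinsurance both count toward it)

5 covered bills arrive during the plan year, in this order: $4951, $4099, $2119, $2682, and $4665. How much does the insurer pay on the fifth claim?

$4466.40

Bill 1, $4951: $1675 finishes the deductible; $3276 goes to coinsurance; 15% of $3276 = $491.40. Patient pays $2166.40; OOP now $2166.40. Insurer: $4951 − $2166.40 = $2784.60.
Bill 2, $4099: deductible met; 15% of $4099 = $614.85. Patient owes $614.85 (running OOP $2781.25). Plan pays $4099 − $614.85 = $3484.15.
Bill 3, $2119: deductible met; 15% of $2119 = $317.85. Cost to patient: $317.85. OOP to date $3099.10. Plan pays $2119 − $317.85 = $1801.15.
Bill 4, $2682: 15% coinsurance on $2682 = $402.30. Patient owes $402.30 (running OOP $3501.40). Plan pays $2682 − $402.30 = $2279.70.
Bill 5, $4665: deductible met; 15% of $4665 = $699.75. Adding that to $3501.40 gives $4201.15, past the $3700 cap; patient pays only $3700 − $3501.40 = $198.60. Insurer: $4665 − $198.60 = $4466.40.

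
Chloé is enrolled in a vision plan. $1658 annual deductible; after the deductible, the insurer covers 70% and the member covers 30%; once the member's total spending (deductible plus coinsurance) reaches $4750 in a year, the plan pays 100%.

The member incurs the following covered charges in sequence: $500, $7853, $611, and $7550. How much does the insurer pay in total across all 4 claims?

Bill 1, $500: all of it applies to the deductible. Cost to member: $500. OOP to date $500. Plan pays $500 − $500 = $0.
Bill 2, $7853: $1158 to deductible, leaving $6695; member's 30% is $2008.50. Cost to member: $3166.50. OOP to date $3666.50. Plan pays $7853 − $3166.50 = $4686.50.
Bill 3, $611: deductible already satisfied, so member's share is 30% × $611 = $183.30. Member pays $183.30; OOP now $3849.80. Insurer: $611 − $183.30 = $427.70.
Bill 4, $7550: 30% coinsurance on $7550 = $2265. OOP would hit $6114.80 > $4750, so the cap limits the member to $4750 − $3849.80 = $900.20. Plan pays $7550 − $900.20 = $6649.80.
Insurer total: $0 + $4686.50 + $427.70 + $6649.80 = $11764.

$11764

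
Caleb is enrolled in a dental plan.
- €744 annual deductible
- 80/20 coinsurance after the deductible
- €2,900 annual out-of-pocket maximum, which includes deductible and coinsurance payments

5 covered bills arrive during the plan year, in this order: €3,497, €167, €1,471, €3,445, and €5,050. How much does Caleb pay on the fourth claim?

#1 (€3,497): €744 finishes the deductible; €2,753 goes to coinsurance; patient's 20% is €550.60. Patient pays €1,294.60; OOP now €1,294.60.
#2 (€167): deductible already satisfied, so patient's share is 20% × €167 = €33.40. Cost to patient: €33.40. OOP to date €1,328.
#3 (€1,471): deductible met; 20% of €1,471 = €294.20. Patient pays €294.20; OOP now €1,622.20.
#4 (€3,445): deductible met; 20% of €3,445 = €689. Patient pays €689; OOP now €2,311.20.

€689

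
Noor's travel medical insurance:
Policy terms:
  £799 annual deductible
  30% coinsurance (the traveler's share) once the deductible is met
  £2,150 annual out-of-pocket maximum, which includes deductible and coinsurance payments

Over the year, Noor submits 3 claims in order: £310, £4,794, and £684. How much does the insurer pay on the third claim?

£624.50

Claim 1 (£310): fully absorbed by the deductible. Traveler pays £310; OOP now £310. Plan pays £310 − £310 = £0.
Claim 2 (£4,794): £489 finishes the deductible; £4,305 goes to coinsurance; traveler's 30% is £1,291.50. Cost to traveler: £1,780.50. OOP to date £2,090.50. Plan pays £4,794 − £1,780.50 = £3,013.50.
Claim 3 (£684): deductible met; 30% of £684 = £205.20. Adding that to £2,090.50 gives £2,295.70, past the £2,150 cap; traveler pays only £2,150 − £2,090.50 = £59.50. Insurer: £684 − £59.50 = £624.50.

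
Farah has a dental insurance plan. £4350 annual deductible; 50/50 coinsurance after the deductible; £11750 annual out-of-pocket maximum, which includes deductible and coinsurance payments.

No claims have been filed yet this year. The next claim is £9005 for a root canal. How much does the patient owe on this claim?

£6677.50

The full £4350 deductible is still open; £4350 of this bill applies to it.
After the £4350 deductible portion, £9005 − £4350 = £4655 is subject to coinsurance.
Patient's 50% share of £4655 is £2327.50.
So the patient owes £4350 + £2327.50 = £6677.50 before any cap.
Year-to-date out-of-pocket becomes £0 + £6677.50 = £6677.50, still under the £11750 maximum, so no cap applies.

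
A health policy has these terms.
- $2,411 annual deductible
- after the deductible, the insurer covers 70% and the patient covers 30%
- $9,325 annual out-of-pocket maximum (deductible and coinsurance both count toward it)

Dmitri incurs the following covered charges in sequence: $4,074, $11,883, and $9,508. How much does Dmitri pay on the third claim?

$2,850.20

#1 ($4,074): $2,411 finishes the deductible; $1,663 goes to coinsurance; patient's 30% is $498.90. Patient pays $2,909.90; OOP now $2,909.90.
#2 ($11,883): deductible already satisfied, so patient's share is 30% × $11,883 = $3,564.90. Patient pays $3,564.90; OOP now $6,474.80.
#3 ($9,508): deductible already satisfied, so patient's share is 30% × $9,508 = $2,852.40. Adding that to $6,474.80 gives $9,327.20, past the $9,325 cap; patient pays only $9,325 − $6,474.80 = $2,850.20.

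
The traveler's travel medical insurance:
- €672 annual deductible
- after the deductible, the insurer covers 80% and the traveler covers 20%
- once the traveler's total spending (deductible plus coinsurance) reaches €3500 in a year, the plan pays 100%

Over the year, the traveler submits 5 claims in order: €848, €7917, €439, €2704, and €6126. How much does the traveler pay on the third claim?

Claim 1 (€848): €672 finishes the deductible; €176 goes to coinsurance; 20% of €176 = €35.20. Traveler owes €707.20 (running OOP €707.20).
Claim 2 (€7917): deductible met; 20% of €7917 = €1583.40. Cost to traveler: €1583.40. OOP to date €2290.60.
Claim 3 (€439): deductible already satisfied, so traveler's share is 20% × €439 = €87.80. Cost to traveler: €87.80. OOP to date €2378.40.

€87.80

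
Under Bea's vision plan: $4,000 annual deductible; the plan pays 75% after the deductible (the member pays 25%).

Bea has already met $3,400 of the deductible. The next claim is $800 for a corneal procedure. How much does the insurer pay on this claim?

$150

Deductible still to meet: $4,000 − $3,400 = $600.
After the $600 deductible portion, $800 − $600 = $200 is subject to coinsurance.
Member's 25% share of $200 is $50.
Member responsibility: $600 + $50 = $650.
The insurer covers the remainder: $800 − $650 = $150.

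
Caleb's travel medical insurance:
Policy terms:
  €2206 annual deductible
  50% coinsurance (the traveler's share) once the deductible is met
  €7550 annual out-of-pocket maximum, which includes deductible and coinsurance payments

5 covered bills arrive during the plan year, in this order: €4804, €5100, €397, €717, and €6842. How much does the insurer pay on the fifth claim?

€5904

Bill 1, €4804: deductible takes €2206, €2598 remains; traveler's 50% is €1299. Cost to traveler: €3505. OOP to date €3505. Plan pays €4804 − €3505 = €1299.
Bill 2, €5100: 50% coinsurance on €5100 = €2550. Traveler pays €2550; OOP now €6055. Plan pays €5100 − €2550 = €2550.
Bill 3, €397: 50% coinsurance on €397 = €198.50. Traveler pays €198.50; OOP now €6253.50. Plan pays €397 − €198.50 = €198.50.
Bill 4, €717: 50% coinsurance on €717 = €358.50. Traveler pays €358.50; OOP now €6612. Insurer: €717 − €358.50 = €358.50.
Bill 5, €6842: deductible already satisfied, so traveler's share is 50% × €6842 = €3421. OOP would hit €10033 > €7550, so the cap limits the traveler to €7550 − €6612 = €938. Plan pays €6842 − €938 = €5904.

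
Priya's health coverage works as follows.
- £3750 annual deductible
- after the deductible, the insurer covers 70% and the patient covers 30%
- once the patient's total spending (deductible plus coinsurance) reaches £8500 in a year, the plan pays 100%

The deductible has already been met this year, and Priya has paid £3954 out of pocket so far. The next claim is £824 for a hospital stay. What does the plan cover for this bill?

The deductible is already satisfied, so the full bill goes to coinsurance.
Coinsurance: £824 × 30% = £247.20.
Year-to-date out-of-pocket becomes £3954 + £247.20 = £4201.20, still under the £8500 maximum, so no cap applies.
Insurer pays the balance: £824 − £247.20 = £576.80.

£576.80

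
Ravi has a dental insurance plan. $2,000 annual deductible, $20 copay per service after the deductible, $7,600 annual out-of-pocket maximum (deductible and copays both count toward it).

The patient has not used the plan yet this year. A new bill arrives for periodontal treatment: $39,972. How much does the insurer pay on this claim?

Nothing has been paid toward the $2,000 deductible, so the first $2,000 of this charge is applied there.
The remaining $37,972 (= $39,972 − $2,000) moves to the copay.
Copay on this service: $20.
So the patient owes $2,000 + $20 = $2,020 before any cap.
Total out-of-pocket so far would be $0 + $2,020 = $2,020, below the $7,600 cap — no reduction.
The insurer covers the remainder: $39,972 − $2,020 = $37,952.

$37,952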